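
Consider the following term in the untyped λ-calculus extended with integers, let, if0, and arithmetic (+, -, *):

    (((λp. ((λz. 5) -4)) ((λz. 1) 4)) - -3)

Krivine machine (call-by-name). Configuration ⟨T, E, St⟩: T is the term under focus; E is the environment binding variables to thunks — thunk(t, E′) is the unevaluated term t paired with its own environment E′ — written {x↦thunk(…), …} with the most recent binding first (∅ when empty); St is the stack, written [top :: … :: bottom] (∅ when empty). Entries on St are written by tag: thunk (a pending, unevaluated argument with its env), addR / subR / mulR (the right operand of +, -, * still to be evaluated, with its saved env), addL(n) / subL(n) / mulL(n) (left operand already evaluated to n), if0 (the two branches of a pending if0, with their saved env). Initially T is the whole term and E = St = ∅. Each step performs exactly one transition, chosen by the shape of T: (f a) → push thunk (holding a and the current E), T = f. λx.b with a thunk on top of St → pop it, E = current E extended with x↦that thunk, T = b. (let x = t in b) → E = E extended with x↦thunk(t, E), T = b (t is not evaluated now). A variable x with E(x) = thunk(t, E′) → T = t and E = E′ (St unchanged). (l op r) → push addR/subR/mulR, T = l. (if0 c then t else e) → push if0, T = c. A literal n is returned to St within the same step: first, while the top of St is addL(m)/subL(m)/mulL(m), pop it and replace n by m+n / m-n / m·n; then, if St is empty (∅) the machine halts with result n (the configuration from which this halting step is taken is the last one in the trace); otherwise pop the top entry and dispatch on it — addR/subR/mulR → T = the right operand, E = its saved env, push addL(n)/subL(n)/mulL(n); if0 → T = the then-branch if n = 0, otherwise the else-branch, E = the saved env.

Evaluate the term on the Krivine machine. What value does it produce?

t=0: <T=(((λp. ((λz. 5) -4)) ((λz. 1) 4)) - -3), E=∅, St=∅>
t=1: <T=((λp. ((λz. 5) -4)) ((λz. 1) 4)), E=∅, St=[subR]>
t=2: <T=(λp. ((λz. 5) -4)), E=∅, St=[thunk :: subR]>
t=3: <T=((λz. 5) -4), E={p↦thunk(((λz. 1) 4), ∅)}, St=[subR]>
t=4: <T=(λz. 5), E={p↦thunk(((λz. 1) 4), ∅)}, St=[thunk :: subR]>
t=5: <T=5, E={z↦thunk(-4, {p↦thunk(((λz. 1) 4), ∅)}), p↦thunk(((λz. 1) 4), ∅)}, St=[subR]>
t=6: <T=-3, E=∅, St=[subL(5)]>
→ final value 8

Answer: 8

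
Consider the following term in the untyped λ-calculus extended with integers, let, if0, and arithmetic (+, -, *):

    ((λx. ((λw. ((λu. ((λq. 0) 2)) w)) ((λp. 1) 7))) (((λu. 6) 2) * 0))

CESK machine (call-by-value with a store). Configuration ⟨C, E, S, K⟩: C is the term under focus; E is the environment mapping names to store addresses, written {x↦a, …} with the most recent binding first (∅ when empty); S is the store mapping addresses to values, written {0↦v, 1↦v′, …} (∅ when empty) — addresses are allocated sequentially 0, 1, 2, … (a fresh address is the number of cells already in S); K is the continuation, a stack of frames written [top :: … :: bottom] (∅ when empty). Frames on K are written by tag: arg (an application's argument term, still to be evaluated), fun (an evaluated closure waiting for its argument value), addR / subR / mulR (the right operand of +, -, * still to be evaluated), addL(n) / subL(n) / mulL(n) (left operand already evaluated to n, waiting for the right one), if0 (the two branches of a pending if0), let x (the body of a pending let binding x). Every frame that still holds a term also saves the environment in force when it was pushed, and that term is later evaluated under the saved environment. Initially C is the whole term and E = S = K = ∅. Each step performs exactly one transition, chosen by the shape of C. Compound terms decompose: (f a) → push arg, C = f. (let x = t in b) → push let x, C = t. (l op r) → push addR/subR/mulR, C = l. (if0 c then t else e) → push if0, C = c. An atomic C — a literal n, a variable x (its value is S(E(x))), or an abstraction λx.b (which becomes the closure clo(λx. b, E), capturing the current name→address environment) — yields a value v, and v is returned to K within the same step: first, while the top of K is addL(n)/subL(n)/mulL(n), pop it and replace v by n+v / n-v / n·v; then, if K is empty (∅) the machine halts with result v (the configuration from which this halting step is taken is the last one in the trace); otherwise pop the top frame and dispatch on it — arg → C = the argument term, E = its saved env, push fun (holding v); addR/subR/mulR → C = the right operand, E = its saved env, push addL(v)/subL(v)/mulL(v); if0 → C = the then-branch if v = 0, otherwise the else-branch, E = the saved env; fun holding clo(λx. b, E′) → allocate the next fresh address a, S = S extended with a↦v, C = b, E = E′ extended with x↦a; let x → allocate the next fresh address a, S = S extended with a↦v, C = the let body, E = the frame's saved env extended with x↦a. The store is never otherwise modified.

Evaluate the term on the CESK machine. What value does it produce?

step 0: [C=((λx. ((λw. ((λu. ((λq. 0) 2)) w)) ((λp. 1) 7))) (((λu. 6) 2) * 0)) | E=∅ | S=∅ | K=∅]
step 1: [C=(λx. ((λw. ((λu. ((λq. 0) 2)) w)) ((λp. 1) 7))) | E=∅ | S=∅ | K=[arg]]
step 2: [C=(((λu. 6) 2) * 0) | E=∅ | S=∅ | K=[fun]]
step 3: [C=((λu. 6) 2) | E=∅ | S=∅ | K=[mulR :: fun]]
step 4: [C=(λu. 6) | E=∅ | S=∅ | K=[arg :: mulR :: fun]]
step 5: [C=2 | E=∅ | S=∅ | K=[fun :: mulR :: fun]]
step 6: [C=6 | E={u↦0} | S={0↦2} | K=[mulR :: fun]]
step 7: [C=0 | E=∅ | S={0↦2} | K=[mulL(6) :: fun]]
step 8: [C=((λw. ((λu. ((λq. 0) 2)) w)) ((λp. 1) 7)) | E={x↦1} | S={0↦2, 1↦0} | K=∅]
step 9: [C=(λw. ((λu. ((λq. 0) 2)) w)) | E={x↦1} | S={0↦2, 1↦0} | K=[arg]]
step 10: [C=((λp. 1) 7) | E={x↦1} | S={0↦2, 1↦0} | K=[fun]]
step 11: [C=(λp. 1) | E={x↦1} | S={0↦2, 1↦0} | K=[arg :: fun]]
step 12: [C=7 | E={x↦1} | S={0↦2, 1↦0} | K=[fun :: fun]]
step 13: [C=1 | E={p↦2, x↦1} | S={0↦2, 1↦0, 2↦7} | K=[fun]]
step 14: [C=((λu. ((λq. 0) 2)) w) | E={w↦3, x↦1} | S={0↦2, 1↦0, 2↦7, 3↦1} | K=∅]
step 15: [C=(λu. ((λq. 0) 2)) | E={w↦3, x↦1} | S={0↦2, 1↦0, 2↦7, 3↦1} | K=[arg]]
step 16: [C=w | E={w↦3, x↦1} | S={0↦2, 1↦0, 2↦7, 3↦1} | K=[fun]]
step 17: [C=((λq. 0) 2) | E={u↦4, w↦3, x↦1} | S={0↦2, 1↦0, 2↦7, 3↦1, 4↦1} | K=∅]
step 18: [C=(λq. 0) | E={u↦4, w↦3, x↦1} | S={0↦2, 1↦0, 2↦7, 3↦1, 4↦1} | K=[arg]]
step 19: [C=2 | E={u↦4, w↦3, x↦1} | S={0↦2, 1↦0, 2↦7, 3↦1, 4↦1} | K=[fun]]
step 20: [C=0 | E={q↦5, u↦4, w↦3, x↦1} | S={0↦2, 1↦0, 2↦7, 3↦1, 4↦1, 5↦2} | K=∅]
→ final value 0

Answer: 0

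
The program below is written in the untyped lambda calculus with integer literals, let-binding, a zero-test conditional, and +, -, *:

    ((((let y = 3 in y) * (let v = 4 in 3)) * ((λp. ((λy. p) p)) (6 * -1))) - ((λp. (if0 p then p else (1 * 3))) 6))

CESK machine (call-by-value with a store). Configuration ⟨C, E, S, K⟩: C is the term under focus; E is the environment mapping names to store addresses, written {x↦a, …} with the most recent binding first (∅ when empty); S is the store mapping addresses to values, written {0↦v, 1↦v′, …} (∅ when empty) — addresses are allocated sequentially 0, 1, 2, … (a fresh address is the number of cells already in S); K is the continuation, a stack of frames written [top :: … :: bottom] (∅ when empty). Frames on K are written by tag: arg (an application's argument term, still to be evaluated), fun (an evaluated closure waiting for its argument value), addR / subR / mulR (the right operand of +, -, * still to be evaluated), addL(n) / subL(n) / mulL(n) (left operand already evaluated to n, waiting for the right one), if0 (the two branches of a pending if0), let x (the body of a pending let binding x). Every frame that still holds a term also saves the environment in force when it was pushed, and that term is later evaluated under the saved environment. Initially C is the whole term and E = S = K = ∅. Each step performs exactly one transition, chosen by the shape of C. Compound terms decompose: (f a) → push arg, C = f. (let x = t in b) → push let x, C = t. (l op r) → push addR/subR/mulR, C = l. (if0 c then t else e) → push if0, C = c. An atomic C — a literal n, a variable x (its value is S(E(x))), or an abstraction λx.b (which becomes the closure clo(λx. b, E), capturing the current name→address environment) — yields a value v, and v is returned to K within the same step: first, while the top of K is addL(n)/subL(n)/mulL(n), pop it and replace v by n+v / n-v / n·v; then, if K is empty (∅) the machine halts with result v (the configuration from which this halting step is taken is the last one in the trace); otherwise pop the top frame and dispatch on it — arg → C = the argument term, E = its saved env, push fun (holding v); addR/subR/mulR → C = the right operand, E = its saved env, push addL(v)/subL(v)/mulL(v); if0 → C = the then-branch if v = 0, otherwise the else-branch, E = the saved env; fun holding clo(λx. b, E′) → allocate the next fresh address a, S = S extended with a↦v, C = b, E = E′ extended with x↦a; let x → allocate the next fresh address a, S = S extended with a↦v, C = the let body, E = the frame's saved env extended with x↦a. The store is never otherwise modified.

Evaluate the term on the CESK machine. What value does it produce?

0. [C=((((let y = 3 in y) * (let v = 4 in 3)) * ((λp. ((λy. p) p)) (6 * -1))) - ((λp. (if0 p then p else (1 * 3))) 6)) | E=∅ | S=∅ | K=∅]
1. [C=(((let y = 3 in y) * (let v = 4 in 3)) * ((λp. ((λy. p) p)) (6 * -1))) | E=∅ | S=∅ | K=[subR]]
2. [C=((let y = 3 in y) * (let v = 4 in 3)) | E=∅ | S=∅ | K=[mulR :: subR]]
3. [C=(let y = 3 in y) | E=∅ | S=∅ | K=[mulR :: mulR :: subR]]
4. [C=3 | E=∅ | S=∅ | K=[let y :: mulR :: mulR :: subR]]
5. [C=y | E={y↦0} | S={0↦3} | K=[mulR :: mulR :: subR]]
6. [C=(let v = 4 in 3) | E=∅ | S={0↦3} | K=[mulL(3) :: mulR :: subR]]
7. [C=4 | E=∅ | S={0↦3} | K=[let v :: mulL(3) :: mulR :: subR]]
8. [C=3 | E={v↦1} | S={0↦3, 1↦4} | K=[mulL(3) :: mulR :: subR]]
9. [C=((λp. ((λy. p) p)) (6 * -1)) | E=∅ | S={0↦3, 1↦4} | K=[mulL(9) :: subR]]
10. [C=(λp. ((λy. p) p)) | E=∅ | S={0↦3, 1↦4} | K=[arg :: mulL(9) :: subR]]
11. [C=(6 * -1) | E=∅ | S={0↦3, 1↦4} | K=[fun :: mulL(9) :: subR]]
12. [C=6 | E=∅ | S={0↦3, 1↦4} | K=[mulR :: fun :: mulL(9) :: subR]]
13. [C=-1 | E=∅ | S={0↦3, 1↦4} | K=[mulL(6) :: fun :: mulL(9) :: subR]]
14. [C=((λy. p) p) | E={p↦2} | S={0↦3, 1↦4, 2↦-6} | K=[mulL(9) :: subR]]
15. [C=(λy. p) | E={p↦2} | S={0↦3, 1↦4, 2↦-6} | K=[arg :: mulL(9) :: subR]]
16. [C=p | E={p↦2} | S={0↦3, 1↦4, 2↦-6} | K=[fun :: mulL(9) :: subR]]
17. [C=p | E={y↦3, p↦2} | S={0↦3, 1↦4, 2↦-6, 3↦-6} | K=[mulL(9) :: subR]]
18. [C=((λp. (if0 p then p else (1 * 3))) 6) | E=∅ | S={0↦3, 1↦4, 2↦-6, 3↦-6} | K=[subL(-54)]]
19. [C=(λp. (if0 p then p else (1 * 3))) | E=∅ | S={0↦3, 1↦4, 2↦-6, 3↦-6} | K=[arg :: subL(-54)]]
20. [C=6 | E=∅ | S={0↦3, 1↦4, 2↦-6, 3↦-6} | K=[fun :: subL(-54)]]
21. [C=(if0 p then p else (1 * 3)) | E={p↦4} | S={0↦3, 1↦4, 2↦-6, 3↦-6, 4↦6} | K=[subL(-54)]]
22. [C=p | E={p↦4} | S={0↦3, 1↦4, 2↦-6, 3↦-6, 4↦6} | K=[if0 :: subL(-54)]]
23. [C=(1 * 3) | E={p↦4} | S={0↦3, 1↦4, 2↦-6, 3↦-6, 4↦6} | K=[subL(-54)]]
24. [C=1 | E={p↦4} | S={0↦3, 1↦4, 2↦-6, 3↦-6, 4↦6} | K=[mulR :: subL(-54)]]
25. [C=3 | E={p↦4} | S={0↦3, 1↦4, 2↦-6, 3↦-6, 4↦6} | K=[mulL(1) :: subL(-54)]]
→ final value -57

Answer: -57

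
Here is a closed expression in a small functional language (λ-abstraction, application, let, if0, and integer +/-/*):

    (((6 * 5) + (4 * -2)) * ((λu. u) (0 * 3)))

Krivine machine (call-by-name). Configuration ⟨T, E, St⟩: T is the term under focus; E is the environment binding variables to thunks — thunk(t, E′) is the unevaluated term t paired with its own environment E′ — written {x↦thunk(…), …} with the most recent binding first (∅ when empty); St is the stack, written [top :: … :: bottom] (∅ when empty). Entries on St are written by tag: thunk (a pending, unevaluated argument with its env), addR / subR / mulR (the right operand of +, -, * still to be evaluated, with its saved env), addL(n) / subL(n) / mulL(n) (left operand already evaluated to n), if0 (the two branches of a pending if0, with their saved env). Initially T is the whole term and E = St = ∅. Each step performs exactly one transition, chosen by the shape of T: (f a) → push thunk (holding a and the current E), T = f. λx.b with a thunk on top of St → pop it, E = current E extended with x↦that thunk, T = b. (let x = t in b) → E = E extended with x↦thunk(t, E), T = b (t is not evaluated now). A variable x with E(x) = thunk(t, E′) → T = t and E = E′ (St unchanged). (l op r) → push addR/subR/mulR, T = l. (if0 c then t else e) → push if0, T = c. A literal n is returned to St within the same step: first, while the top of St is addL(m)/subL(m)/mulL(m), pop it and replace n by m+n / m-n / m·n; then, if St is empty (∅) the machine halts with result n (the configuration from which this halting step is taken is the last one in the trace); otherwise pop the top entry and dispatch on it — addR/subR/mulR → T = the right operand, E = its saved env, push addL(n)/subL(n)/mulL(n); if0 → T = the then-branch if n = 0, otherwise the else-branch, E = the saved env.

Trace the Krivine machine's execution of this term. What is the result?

Answer: 0

Machine steps:
t=0: [T=(((6 * 5) + (4 * -2)) * ((λu. u) (0 * 3))) | E=∅ | St=∅]
t=1: [T=((6 * 5) + (4 * -2)) | E=∅ | St=[mulR]]
t=2: [T=(6 * 5) | E=∅ | St=[addR :: mulR]]
t=3: [T=6 | E=∅ | St=[mulR :: addR :: mulR]]
t=4: [T=5 | E=∅ | St=[mulL(6) :: addR :: mulR]]
t=5: [T=(4 * -2) | E=∅ | St=[addL(30) :: mulR]]
t=6: [T=4 | E=∅ | St=[mulR :: addL(30) :: mulR]]
t=7: [T=-2 | E=∅ | St=[mulL(4) :: addL(30) :: mulR]]
t=8: [T=((λu. u) (0 * 3)) | E=∅ | St=[mulL(22)]]
t=9: [T=(λu. u) | E=∅ | St=[thunk :: mulL(22)]]
t=10: [T=u | E={u↦thunk((0 * 3), ∅)} | St=[mulL(22)]]
t=11: [T=(0 * 3) | E=∅ | St=[mulL(22)]]
t=12: [T=0 | E=∅ | St=[mulR :: mulL(22)]]
t=13: [T=3 | E=∅ | St=[mulL(0) :: mulL(22)]]
→ final value 0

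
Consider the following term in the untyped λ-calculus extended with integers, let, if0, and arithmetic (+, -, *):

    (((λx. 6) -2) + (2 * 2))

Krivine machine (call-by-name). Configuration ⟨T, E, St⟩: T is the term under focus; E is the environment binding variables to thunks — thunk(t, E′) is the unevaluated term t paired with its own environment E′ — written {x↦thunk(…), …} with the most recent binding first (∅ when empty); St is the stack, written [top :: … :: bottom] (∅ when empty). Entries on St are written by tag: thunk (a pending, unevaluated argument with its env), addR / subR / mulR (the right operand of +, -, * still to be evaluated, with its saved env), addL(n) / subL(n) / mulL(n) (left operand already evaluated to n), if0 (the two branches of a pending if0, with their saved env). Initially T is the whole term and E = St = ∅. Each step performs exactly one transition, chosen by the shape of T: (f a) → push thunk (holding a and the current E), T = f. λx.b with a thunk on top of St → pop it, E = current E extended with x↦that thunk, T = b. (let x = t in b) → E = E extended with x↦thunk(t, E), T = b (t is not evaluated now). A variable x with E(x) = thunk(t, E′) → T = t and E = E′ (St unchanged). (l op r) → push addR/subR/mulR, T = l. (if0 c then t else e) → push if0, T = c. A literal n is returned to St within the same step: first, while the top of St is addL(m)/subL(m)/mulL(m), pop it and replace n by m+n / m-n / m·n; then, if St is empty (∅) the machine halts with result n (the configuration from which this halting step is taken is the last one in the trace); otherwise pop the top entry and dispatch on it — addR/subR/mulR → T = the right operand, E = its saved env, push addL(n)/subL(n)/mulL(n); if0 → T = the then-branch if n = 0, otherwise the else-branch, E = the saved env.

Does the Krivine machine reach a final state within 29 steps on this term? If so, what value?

[0] ⟨T=(((λx. 6) -2) + (2 * 2)); E=∅; St=∅⟩
[1] ⟨T=((λx. 6) -2); E=∅; St=[addR]⟩
[2] ⟨T=(λx. 6); E=∅; St=[thunk :: addR]⟩
[3] ⟨T=6; E={x↦thunk(-2, ∅)}; St=[addR]⟩
[4] ⟨T=(2 * 2); E=∅; St=[addL(6)]⟩
[5] ⟨T=2; E=∅; St=[mulR :: addL(6)]⟩
[6] ⟨T=2; E=∅; St=[mulL(2) :: addL(6)]⟩
→ final value 10

Answer: 10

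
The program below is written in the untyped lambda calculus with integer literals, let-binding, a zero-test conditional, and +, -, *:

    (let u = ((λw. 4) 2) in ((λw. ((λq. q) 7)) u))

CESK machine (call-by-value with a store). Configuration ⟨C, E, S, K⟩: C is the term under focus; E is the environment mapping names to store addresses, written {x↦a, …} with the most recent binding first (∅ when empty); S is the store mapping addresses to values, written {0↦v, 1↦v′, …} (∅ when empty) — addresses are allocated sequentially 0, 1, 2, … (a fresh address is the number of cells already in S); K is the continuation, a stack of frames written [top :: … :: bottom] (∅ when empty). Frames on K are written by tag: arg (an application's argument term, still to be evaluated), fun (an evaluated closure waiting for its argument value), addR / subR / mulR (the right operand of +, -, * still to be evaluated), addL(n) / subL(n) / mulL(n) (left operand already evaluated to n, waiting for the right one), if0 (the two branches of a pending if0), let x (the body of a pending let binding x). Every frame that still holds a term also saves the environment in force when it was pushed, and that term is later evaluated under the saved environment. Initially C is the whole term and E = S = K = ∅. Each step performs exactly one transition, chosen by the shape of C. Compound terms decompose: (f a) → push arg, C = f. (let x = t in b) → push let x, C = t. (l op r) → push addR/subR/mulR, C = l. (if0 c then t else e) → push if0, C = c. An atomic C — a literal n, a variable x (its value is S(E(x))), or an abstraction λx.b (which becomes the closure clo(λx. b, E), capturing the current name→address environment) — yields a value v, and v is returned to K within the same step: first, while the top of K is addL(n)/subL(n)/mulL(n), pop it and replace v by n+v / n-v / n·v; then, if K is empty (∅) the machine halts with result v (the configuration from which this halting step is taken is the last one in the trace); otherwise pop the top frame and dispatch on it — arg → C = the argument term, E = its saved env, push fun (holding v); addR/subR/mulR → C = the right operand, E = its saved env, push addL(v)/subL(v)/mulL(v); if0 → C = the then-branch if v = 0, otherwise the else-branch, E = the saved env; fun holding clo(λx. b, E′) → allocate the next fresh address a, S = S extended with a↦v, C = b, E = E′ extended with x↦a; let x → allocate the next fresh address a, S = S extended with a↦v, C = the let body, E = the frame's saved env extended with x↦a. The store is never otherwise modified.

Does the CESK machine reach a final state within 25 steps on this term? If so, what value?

Answer: 7

Derivation:
[0] <C=(let u = ((λw. 4) 2) in ((λw. ((λq. q) 7)) u)), E=∅, S=∅, K=∅>
[1] <C=((λw. 4) 2), E=∅, S=∅, K=[let u]>
[2] <C=(λw. 4), E=∅, S=∅, K=[arg :: let u]>
[3] <C=2, E=∅, S=∅, K=[fun :: let u]>
[4] <C=4, E={w↦0}, S={0↦2}, K=[let u]>
[5] <C=((λw. ((λq. q) 7)) u), E={u↦1}, S={0↦2, 1↦4}, K=∅>
[6] <C=(λw. ((λq. q) 7)), E={u↦1}, S={0↦2, 1↦4}, K=[arg]>
[7] <C=u, E={u↦1}, S={0↦2, 1↦4}, K=[fun]>
[8] <C=((λq. q) 7), E={w↦2, u↦1}, S={0↦2, 1↦4, 2↦4}, K=∅>
[9] <C=(λq. q), E={w↦2, u↦1}, S={0↦2, 1↦4, 2↦4}, K=[arg]>
[10] <C=7, E={w↦2, u↦1}, S={0↦2, 1↦4, 2↦4}, K=[fun]>
[11] <C=q, E={q↦3, w↦2, u↦1}, S={0↦2, 1↦4, 2↦4, 3↦7}, K=∅>
→ final value 7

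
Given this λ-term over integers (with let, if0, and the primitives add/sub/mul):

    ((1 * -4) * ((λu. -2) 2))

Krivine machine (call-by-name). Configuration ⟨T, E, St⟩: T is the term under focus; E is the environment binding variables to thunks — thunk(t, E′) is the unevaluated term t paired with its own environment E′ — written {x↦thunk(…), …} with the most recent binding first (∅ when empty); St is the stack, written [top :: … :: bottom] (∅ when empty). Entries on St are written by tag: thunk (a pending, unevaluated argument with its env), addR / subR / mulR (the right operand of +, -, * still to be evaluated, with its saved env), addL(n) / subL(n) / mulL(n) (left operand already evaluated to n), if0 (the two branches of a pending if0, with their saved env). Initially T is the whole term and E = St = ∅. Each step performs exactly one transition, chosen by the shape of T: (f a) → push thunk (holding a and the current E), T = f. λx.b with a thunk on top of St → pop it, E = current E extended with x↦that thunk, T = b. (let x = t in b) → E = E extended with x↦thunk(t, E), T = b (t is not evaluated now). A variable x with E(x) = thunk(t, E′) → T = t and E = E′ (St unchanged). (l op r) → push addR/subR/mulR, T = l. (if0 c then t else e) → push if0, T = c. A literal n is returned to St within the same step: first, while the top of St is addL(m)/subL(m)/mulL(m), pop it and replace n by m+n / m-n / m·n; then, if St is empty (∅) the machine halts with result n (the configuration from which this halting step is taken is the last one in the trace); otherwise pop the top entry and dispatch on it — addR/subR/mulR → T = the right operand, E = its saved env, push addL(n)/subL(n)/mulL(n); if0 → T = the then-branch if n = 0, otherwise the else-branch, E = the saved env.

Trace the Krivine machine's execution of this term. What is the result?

Answer: 8

Derivation:
0. ⟨T=((1 * -4) * ((λu. -2) 2)); E=∅; St=∅⟩
1. ⟨T=(1 * -4); E=∅; St=[mulR]⟩
2. ⟨T=1; E=∅; St=[mulR :: mulR]⟩
3. ⟨T=-4; E=∅; St=[mulL(1) :: mulR]⟩
4. ⟨T=((λu. -2) 2); E=∅; St=[mulL(-4)]⟩
5. ⟨T=(λu. -2); E=∅; St=[thunk :: mulL(-4)]⟩
6. ⟨T=-2; E={u↦thunk(2, ∅)}; St=[mulL(-4)]⟩
→ final value 8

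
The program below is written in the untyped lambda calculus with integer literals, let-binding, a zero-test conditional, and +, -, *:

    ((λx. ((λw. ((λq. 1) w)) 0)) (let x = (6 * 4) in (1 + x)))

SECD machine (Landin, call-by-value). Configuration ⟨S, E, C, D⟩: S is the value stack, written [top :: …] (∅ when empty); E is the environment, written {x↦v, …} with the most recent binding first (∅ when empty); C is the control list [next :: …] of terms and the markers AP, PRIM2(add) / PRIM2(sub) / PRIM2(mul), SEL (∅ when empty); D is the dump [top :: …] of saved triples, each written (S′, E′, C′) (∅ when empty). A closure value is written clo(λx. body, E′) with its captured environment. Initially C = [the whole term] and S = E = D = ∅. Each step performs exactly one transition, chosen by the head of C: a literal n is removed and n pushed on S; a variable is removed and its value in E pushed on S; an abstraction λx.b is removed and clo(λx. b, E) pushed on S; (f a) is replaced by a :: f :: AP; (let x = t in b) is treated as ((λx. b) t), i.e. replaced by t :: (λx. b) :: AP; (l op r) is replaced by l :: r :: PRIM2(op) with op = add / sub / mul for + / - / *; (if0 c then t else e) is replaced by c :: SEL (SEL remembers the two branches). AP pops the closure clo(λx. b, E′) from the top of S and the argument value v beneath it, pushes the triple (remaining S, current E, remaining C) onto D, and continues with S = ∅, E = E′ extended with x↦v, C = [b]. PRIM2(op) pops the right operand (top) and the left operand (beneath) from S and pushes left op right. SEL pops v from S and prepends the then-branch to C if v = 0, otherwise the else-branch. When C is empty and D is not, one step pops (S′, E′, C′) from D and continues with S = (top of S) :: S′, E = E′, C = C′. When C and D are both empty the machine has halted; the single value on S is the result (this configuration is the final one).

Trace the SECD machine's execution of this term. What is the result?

Answer: 1

Derivation:
[0] [S=∅ | E=∅ | C=[((λx. ((λw. ((λq. 1) w)) 0)) (let x = (6 * 4) in (1 + x)))] | D=∅]
[1] [S=∅ | E=∅ | C=[(let x = (6 * 4) in (1 + x)) :: (λx. ((λw. ((λq. 1) w)) 0)) :: AP] | D=∅]
[2] [S=∅ | E=∅ | C=[(6 * 4) :: (λx. (1 + x)) :: AP :: (λx. ((λw. ((λq. 1) w)) 0)) :: AP] | D=∅]
[3] [S=∅ | E=∅ | C=[6 :: 4 :: PRIM2(mul) :: (λx. (1 + x)) :: AP :: (λx. ((λw. ((λq. 1) w)) 0)) :: AP] | D=∅]
[4] [S=[6] | E=∅ | C=[4 :: PRIM2(mul) :: (λx. (1 + x)) :: AP :: (λx. ((λw. ((λq. 1) w)) 0)) :: AP] | D=∅]
[5] [S=[4 :: 6] | E=∅ | C=[PRIM2(mul) :: (λx. (1 + x)) :: AP :: (λx. ((λw. ((λq. 1) w)) 0)) :: AP] | D=∅]
[6] [S=[24] | E=∅ | C=[(λx. (1 + x)) :: AP :: (λx. ((λw. ((λq. 1) w)) 0)) :: AP] | D=∅]
[7] [S=[clo(λx. (1 + x), ∅) :: 24] | E=∅ | C=[AP :: (λx. ((λw. ((λq. 1) w)) 0)) :: AP] | D=∅]
[8] [S=∅ | E={x↦24} | C=[(1 + x)] | D=[(∅, ∅, [(λx. ((λw. ((λq. 1) w)) 0)) :: AP])]]
[9] [S=∅ | E={x↦24} | C=[1 :: x :: PRIM2(add)] | D=[(∅, ∅, [(λx. ((λw. ((λq. 1) w)) 0)) :: AP])]]
[10] [S=[1] | E={x↦24} | C=[x :: PRIM2(add)] | D=[(∅, ∅, [(λx. ((λw. ((λq. 1) w)) 0)) :: AP])]]
[11] [S=[24 :: 1] | E={x↦24} | C=[PRIM2(add)] | D=[(∅, ∅, [(λx. ((λw. ((λq. 1) w)) 0)) :: AP])]]
[12] [S=[25] | E={x↦24} | C=∅ | D=[(∅, ∅, [(λx. ((λw. ((λq. 1) w)) 0)) :: AP])]]
[13] [S=[25] | E=∅ | C=[(λx. ((λw. ((λq. 1) w)) 0)) :: AP] | D=∅]
[14] [S=[clo(λx. ((λw. ((λq. 1) w)) 0), ∅) :: 25] | E=∅ | C=[AP] | D=∅]
[15] [S=∅ | E={x↦25} | C=[((λw. ((λq. 1) w)) 0)] | D=[(∅, ∅, ∅)]]
[16] [S=∅ | E={x↦25} | C=[0 :: (λw. ((λq. 1) w)) :: AP] | D=[(∅, ∅, ∅)]]
[17] [S=[0] | E={x↦25} | C=[(λw. ((λq. 1) w)) :: AP] | D=[(∅, ∅, ∅)]]
[18] [S=[clo(λw. ((λq. 1) w), {x↦25}) :: 0] | E={x↦25} | C=[AP] | D=[(∅, ∅, ∅)]]
[19] [S=∅ | E={w↦0, x↦25} | C=[((λq. 1) w)] | D=[(∅, {x↦25}, ∅) :: (∅, ∅, ∅)]]
[20] [S=∅ | E={w↦0, x↦25} | C=[w :: (λq. 1) :: AP] | D=[(∅, {x↦25}, ∅) :: (∅, ∅, ∅)]]
[21] [S=[0] | E={w↦0, x↦25} | C=[(λq. 1) :: AP] | D=[(∅, {x↦25}, ∅) :: (∅, ∅, ∅)]]
[22] [S=[clo(λq. 1, {w↦0, x↦25}) :: 0] | E={w↦0, x↦25} | C=[AP] | D=[(∅, {x↦25}, ∅) :: (∅, ∅, ∅)]]
[23] [S=∅ | E={q↦0, w↦0, x↦25} | C=[1] | D=[(∅, {w↦0, x↦25}, ∅) :: (∅, {x↦25}, ∅) :: (∅, ∅, ∅)]]
[24] [S=[1] | E={q↦0, w↦0, x↦25} | C=∅ | D=[(∅, {w↦0, x↦25}, ∅) :: (∅, {x↦25}, ∅) :: (∅, ∅, ∅)]]
[25] [S=[1] | E={w↦0, x↦25} | C=∅ | D=[(∅, {x↦25}, ∅) :: (∅, ∅, ∅)]]
[26] [S=[1] | E={x↦25} | C=∅ | D=[(∅, ∅, ∅)]]
[27] [S=[1] | E=∅ | C=∅ | D=∅]
→ final value 1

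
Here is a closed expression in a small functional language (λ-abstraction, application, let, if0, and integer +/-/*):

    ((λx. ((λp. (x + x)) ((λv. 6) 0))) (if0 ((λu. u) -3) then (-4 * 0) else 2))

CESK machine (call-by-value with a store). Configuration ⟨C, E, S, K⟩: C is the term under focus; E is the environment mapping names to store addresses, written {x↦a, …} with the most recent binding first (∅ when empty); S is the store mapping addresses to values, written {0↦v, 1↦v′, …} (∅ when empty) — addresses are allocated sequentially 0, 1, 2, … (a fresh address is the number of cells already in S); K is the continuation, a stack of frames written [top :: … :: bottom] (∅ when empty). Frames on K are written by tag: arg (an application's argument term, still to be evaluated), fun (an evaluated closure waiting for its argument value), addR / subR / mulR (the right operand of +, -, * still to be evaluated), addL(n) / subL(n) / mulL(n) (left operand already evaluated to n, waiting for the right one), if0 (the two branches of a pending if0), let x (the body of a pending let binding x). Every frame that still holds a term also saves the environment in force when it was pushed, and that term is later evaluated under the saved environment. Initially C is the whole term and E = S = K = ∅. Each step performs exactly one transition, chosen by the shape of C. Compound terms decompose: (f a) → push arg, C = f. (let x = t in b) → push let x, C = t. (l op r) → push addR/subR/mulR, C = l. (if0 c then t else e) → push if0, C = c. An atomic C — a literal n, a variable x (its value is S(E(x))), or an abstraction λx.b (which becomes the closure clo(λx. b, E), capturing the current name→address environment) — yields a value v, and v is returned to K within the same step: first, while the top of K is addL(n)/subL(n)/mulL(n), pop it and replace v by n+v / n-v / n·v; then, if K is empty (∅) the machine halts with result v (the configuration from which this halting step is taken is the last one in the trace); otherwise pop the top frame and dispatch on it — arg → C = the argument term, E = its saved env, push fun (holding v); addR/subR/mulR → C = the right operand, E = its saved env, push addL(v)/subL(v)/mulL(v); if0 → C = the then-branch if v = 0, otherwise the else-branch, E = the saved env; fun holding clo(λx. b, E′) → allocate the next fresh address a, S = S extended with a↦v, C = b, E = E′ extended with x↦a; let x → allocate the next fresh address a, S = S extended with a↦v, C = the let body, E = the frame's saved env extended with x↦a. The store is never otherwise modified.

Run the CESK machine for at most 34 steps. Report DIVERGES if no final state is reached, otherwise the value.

[0] [C=((λx. ((λp. (x + x)) ((λv. 6) 0))) (if0 ((λu. u) -3) then (-4 * 0) else 2)) | E=∅ | S=∅ | K=∅]
[1] [C=(λx. ((λp. (x + x)) ((λv. 6) 0))) | E=∅ | S=∅ | K=[arg]]
[2] [C=(if0 ((λu. u) -3) then (-4 * 0) else 2) | E=∅ | S=∅ | K=[fun]]
[3] [C=((λu. u) -3) | E=∅ | S=∅ | K=[if0 :: fun]]
[4] [C=(λu. u) | E=∅ | S=∅ | K=[arg :: if0 :: fun]]
[5] [C=-3 | E=∅ | S=∅ | K=[fun :: if0 :: fun]]
[6] [C=u | E={u↦0} | S={0↦-3} | K=[if0 :: fun]]
[7] [C=2 | E=∅ | S={0↦-3} | K=[fun]]
[8] [C=((λp. (x + x)) ((λv. 6) 0)) | E={x↦1} | S={0↦-3, 1↦2} | K=∅]
[9] [C=(λp. (x + x)) | E={x↦1} | S={0↦-3, 1↦2} | K=[arg]]
[10] [C=((λv. 6) 0) | E={x↦1} | S={0↦-3, 1↦2} | K=[fun]]
[11] [C=(λv. 6) | E={x↦1} | S={0↦-3, 1↦2} | K=[arg :: fun]]
[12] [C=0 | E={x↦1} | S={0↦-3, 1↦2} | K=[fun :: fun]]
[13] [C=6 | E={v↦2, x↦1} | S={0↦-3, 1↦2, 2↦0} | K=[fun]]
[14] [C=(x + x) | E={p↦3, x↦1} | S={0↦-3, 1↦2, 2↦0, 3↦6} | K=∅]
[15] [C=x | E={p↦3, x↦1} | S={0↦-3, 1↦2, 2↦0, 3↦6} | K=[addR]]
[16] [C=x | E={p↦3, x↦1} | S={0↦-3, 1↦2, 2↦0, 3↦6} | K=[addL(2)]]
→ final value 4

Answer: 4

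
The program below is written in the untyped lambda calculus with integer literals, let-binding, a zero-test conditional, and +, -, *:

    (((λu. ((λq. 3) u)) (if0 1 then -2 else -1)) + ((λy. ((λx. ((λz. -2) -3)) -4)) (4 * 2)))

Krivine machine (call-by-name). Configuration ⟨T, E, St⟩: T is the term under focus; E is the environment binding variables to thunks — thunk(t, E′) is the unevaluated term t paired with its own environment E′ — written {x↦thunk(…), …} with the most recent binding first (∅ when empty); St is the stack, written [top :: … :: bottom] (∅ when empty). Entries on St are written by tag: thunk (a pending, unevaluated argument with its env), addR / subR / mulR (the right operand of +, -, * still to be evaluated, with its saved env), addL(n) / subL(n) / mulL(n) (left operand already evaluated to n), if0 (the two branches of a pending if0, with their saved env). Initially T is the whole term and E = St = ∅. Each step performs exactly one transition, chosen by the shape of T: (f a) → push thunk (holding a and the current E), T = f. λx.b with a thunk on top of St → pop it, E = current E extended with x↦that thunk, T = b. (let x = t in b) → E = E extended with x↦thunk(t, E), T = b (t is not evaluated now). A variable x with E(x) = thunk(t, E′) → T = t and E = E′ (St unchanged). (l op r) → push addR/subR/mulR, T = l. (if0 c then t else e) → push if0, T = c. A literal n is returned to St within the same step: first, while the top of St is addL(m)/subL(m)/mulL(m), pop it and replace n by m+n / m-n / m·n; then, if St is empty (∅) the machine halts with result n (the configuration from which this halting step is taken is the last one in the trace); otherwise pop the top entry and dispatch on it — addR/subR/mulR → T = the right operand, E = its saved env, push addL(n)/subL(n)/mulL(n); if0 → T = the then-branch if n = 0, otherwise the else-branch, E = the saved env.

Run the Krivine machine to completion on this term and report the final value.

t=0: [T=(((λu. ((λq. 3) u)) (if0 1 then -2 else -1)) + ((λy. ((λx. ((λz. -2) -3)) -4)) (4 * 2))) | E=∅ | St=∅]
t=1: [T=((λu. ((λq. 3) u)) (if0 1 then -2 else -1)) | E=∅ | St=[addR]]
t=2: [T=(λu. ((λq. 3) u)) | E=∅ | St=[thunk :: addR]]
t=3: [T=((λq. 3) u) | E={u↦thunk((if0 1 then -2 else -1), ∅)} | St=[addR]]
t=4: [T=(λq. 3) | E={u↦thunk((if0 1 then -2 else -1), ∅)} | St=[thunk :: addR]]
t=5: [T=3 | E={q↦thunk(u, {u↦thunk((if0 1 then -2 else -1), ∅)}), u↦thunk((if0 1 then -2 else -1), ∅)} | St=[addR]]
t=6: [T=((λy. ((λx. ((λz. -2) -3)) -4)) (4 * 2)) | E=∅ | St=[addL(3)]]
t=7: [T=(λy. ((λx. ((λz. -2) -3)) -4)) | E=∅ | St=[thunk :: addL(3)]]
t=8: [T=((λx. ((λz. -2) -3)) -4) | E={y↦thunk((4 * 2), ∅)} | St=[addL(3)]]
t=9: [T=(λx. ((λz. -2) -3)) | E={y↦thunk((4 * 2), ∅)} | St=[thunk :: addL(3)]]
t=10: [T=((λz. -2) -3) | E={x↦thunk(-4, {y↦thunk((4 * 2), ∅)}), y↦thunk((4 * 2), ∅)} | St=[addL(3)]]
t=11: [T=(λz. -2) | E={x↦thunk(-4, {y↦thunk((4 * 2), ∅)}), y↦thunk((4 * 2), ∅)} | St=[thunk :: addL(3)]]
t=12: [T=-2 | E={z↦thunk(-3, {x↦thunk(-4, {y↦thunk((4 * 2), ∅)}), y↦thunk((4 * 2), ∅)}), x↦thunk(-4, {y↦thunk((4 * 2), ∅)}), y↦thunk((4 * 2), ∅)} | St=[addL(3)]]
→ final value 1

Answer: 1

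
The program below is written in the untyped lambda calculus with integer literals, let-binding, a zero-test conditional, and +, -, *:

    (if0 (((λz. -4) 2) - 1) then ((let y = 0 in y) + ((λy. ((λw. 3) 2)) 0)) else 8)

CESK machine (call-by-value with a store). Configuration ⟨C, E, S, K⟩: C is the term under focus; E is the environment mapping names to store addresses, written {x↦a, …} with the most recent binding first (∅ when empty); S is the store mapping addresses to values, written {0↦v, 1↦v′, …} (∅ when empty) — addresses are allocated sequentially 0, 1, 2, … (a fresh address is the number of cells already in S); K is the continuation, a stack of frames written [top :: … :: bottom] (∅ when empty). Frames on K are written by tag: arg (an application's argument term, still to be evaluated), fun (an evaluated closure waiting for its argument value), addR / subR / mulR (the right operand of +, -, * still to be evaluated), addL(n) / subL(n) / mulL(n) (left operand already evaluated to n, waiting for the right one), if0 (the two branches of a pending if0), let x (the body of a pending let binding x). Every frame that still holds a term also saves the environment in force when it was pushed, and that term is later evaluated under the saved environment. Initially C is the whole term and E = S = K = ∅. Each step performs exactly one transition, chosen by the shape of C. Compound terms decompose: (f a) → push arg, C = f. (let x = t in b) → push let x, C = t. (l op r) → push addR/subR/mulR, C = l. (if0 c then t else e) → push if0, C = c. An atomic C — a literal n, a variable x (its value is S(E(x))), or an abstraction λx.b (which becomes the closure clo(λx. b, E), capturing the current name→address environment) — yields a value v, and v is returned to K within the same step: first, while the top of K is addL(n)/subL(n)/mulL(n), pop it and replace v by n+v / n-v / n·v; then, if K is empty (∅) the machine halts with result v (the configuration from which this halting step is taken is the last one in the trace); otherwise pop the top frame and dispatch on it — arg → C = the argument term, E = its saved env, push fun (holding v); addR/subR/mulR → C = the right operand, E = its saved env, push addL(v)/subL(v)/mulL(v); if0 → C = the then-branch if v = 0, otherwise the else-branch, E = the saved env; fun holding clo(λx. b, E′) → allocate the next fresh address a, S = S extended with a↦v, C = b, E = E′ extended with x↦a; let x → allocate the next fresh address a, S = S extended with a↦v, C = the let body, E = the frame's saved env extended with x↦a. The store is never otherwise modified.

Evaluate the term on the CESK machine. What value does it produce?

[0] <C=(if0 (((λz. -4) 2) - 1) then ((let y = 0 in y) + ((λy. ((λw. 3) 2)) 0)) else 8), E=∅, S=∅, K=∅>
[1] <C=(((λz. -4) 2) - 1), E=∅, S=∅, K=[if0]>
[2] <C=((λz. -4) 2), E=∅, S=∅, K=[subR :: if0]>
[3] <C=(λz. -4), E=∅, S=∅, K=[arg :: subR :: if0]>
[4] <C=2, E=∅, S=∅, K=[fun :: subR :: if0]>
[5] <C=-4, E={z↦0}, S={0↦2}, K=[subR :: if0]>
[6] <C=1, E=∅, S={0↦2}, K=[subL(-4) :: if0]>
[7] <C=8, E=∅, S={0↦2}, K=∅>
→ final value 8

Answer: 8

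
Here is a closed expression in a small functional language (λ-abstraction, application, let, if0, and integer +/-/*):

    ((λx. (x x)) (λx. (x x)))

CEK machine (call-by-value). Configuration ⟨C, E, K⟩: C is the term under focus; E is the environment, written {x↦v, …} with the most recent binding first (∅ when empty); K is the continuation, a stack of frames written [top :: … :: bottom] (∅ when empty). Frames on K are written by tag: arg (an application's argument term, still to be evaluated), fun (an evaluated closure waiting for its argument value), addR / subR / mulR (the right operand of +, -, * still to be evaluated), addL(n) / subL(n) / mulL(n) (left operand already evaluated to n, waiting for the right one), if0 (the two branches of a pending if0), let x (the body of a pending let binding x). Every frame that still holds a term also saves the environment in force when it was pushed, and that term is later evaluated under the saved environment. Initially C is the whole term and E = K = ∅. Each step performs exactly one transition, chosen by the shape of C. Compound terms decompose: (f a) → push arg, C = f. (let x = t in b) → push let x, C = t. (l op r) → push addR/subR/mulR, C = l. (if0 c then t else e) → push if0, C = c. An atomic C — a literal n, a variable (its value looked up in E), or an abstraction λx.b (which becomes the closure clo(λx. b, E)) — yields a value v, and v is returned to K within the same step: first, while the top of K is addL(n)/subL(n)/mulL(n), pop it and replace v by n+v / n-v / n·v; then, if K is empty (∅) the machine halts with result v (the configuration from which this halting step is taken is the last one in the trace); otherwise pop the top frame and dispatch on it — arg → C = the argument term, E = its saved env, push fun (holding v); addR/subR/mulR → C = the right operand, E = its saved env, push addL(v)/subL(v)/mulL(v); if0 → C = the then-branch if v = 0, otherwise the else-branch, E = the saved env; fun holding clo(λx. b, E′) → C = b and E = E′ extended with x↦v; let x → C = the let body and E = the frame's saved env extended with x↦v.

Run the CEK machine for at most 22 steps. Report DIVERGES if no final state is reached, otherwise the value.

Answer: DIVERGES (no final state within 22 steps)

Execution trace:
0. [C=((λx. (x x)) (λx. (x x))) | E=∅ | K=∅]
1. [C=(λx. (x x)) | E=∅ | K=[arg]]
2. [C=(λx. (x x)) | E=∅ | K=[fun]]
3. [C=(x x) | E={x↦clo(λx. (x x), ∅)} | K=∅]
4. [C=x | E={x↦clo(λx. (x x), ∅)} | K=[arg]]
5. [C=x | E={x↦clo(λx. (x x), ∅)} | K=[fun]]
… configuration repeats with period 3 (steps 3–5 recur indefinitely) …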